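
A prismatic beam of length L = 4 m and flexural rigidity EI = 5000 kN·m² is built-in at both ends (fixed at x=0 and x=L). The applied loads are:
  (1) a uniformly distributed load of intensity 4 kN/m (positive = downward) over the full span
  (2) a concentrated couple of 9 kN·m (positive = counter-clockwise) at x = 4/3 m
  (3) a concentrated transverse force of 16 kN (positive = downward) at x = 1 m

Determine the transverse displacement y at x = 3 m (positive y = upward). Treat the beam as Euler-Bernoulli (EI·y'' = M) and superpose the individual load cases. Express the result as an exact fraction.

Load 1 — uniform load w=4 kN/m over full span:
  y_1 = -wx²(L-x)²/(24EI) = -4·3²·(4-3)²/(24·5000) = -3/10000 m
Load 2 — applied couple M₀=9 kN·m at a=4/3 m (b=L-a=8/3):
  y_2 = (R_Ax³/6 - M_Ax²/2 - M₀(x-a)²/2)/EI  [x>a] with R_A=3, M_A=0 = (3·3³/6 - 0·3²/2 - 9·(3-(4/3))²/2)/5000 = 1/5000 m
Load 3 — point force P=16 kN at a=1 m (b=L-a=3):
  y_3 = -Pa²(L-x)²(3bL-(3b+a)(L-x))/(6L³EI)  [x>a] = -16·1²·(4-3)²·(3·3·4-(3·3+1)·(4-3))/(6·4³·5000) = -13/60000 m
Superposition: y = Σ y_i = -19/60000 m ≈ -0.000317 m

y(3) = -19/60000 m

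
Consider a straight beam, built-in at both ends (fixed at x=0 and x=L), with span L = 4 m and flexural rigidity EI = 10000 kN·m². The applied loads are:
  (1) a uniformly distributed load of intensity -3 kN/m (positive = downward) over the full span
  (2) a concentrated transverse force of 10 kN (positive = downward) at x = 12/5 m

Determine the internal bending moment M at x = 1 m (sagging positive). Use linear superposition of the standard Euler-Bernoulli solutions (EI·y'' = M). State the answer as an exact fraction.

M(1) = -41/50 kN·m

Load 1 — uniform load w=-3 kN/m over full span:
  M_1 = wLx/2 - wL²/12 - wx²/2 = (-3)·4·1/2 - (-3)·4²/12 - (-3)·1²/2 = -1/2 kN·m
Load 2 — point force P=10 kN at a=12/5 m (b=L-a=8/5):
  M_2 = Pb²(3a+b)x/L³ - Pab²/L²  [x≤a] = 10·(8/5)²·(3·(12/5)+(8/5))·1/4³ - 10·(12/5)·(8/5)²/4² = -8/25 kN·m
Superposition: M = Σ M_i = -41/50 kN·m ≈ -0.820000 kN·m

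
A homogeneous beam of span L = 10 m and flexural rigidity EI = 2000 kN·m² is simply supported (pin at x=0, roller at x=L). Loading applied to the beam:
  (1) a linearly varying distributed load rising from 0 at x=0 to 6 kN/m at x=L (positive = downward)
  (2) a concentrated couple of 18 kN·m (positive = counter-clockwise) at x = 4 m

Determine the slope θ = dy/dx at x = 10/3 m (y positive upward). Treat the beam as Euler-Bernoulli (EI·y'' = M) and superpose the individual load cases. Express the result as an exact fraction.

θ(10/3) = -10489/405000 rad

Load 1 — triangular load w₀=6 kN/m (0→w₀ over full span):
  θ_1 = -w₀(7L⁴-30L²x²+15x⁴)/(360LEI) = -6·(7·10⁴-30·10²·(10/3)²+15·(10/3)⁴)/(360·10·2000) = -13/405 rad
Load 2 — applied couple M₀=18 kN·m at a=4 m (b=L-a=6):
  θ_2 = (M₀x²/(2L)+C₁)/EI  [x≤a] with C₁=M₀(3b²-L²)/(6L)=12/5 = (18·(10/3)²/(2·10)+(12/5))/2000 = 31/5000 rad
Superposition: θ = Σ θ_i = -10489/405000 rad ≈ -0.025899 rad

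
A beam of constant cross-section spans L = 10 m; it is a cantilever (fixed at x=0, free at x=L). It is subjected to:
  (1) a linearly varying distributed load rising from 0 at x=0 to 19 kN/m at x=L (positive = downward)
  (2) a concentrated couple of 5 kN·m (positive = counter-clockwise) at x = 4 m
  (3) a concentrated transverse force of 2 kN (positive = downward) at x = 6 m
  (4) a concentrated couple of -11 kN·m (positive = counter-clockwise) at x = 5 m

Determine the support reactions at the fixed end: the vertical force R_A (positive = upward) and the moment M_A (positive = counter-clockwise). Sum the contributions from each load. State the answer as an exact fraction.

R_A = 97 kN, M_A = 1954/3 kN·m

Load 1 — triangular load w₀=19 kN/m (0→w₀ over full span):
  R_A = w₀L/2 = 19·10/2 = 95 kN
  M_A = w₀L²/3 = 19·10²/3 = 1900/3 kN·m
Load 2 — applied couple M₀=5 kN·m at a=4 m (b=L-a=6):
  R_A = 0 kN
  M_A = -M₀ = -5 kN·m
Load 3 — point force P=2 kN at a=6 m (b=L-a=4):
  R_A = P = 2 kN
  M_A = Pa = 2·6 = 12 kN·m
Load 4 — applied couple M₀=-11 kN·m at a=5 m (b=L-a=5):
  R_A = 0 kN
  M_A = -M₀ = -(-11) = 11 kN·m
Superposition: R_A = 97 kN, M_A = 1954/3 kN·m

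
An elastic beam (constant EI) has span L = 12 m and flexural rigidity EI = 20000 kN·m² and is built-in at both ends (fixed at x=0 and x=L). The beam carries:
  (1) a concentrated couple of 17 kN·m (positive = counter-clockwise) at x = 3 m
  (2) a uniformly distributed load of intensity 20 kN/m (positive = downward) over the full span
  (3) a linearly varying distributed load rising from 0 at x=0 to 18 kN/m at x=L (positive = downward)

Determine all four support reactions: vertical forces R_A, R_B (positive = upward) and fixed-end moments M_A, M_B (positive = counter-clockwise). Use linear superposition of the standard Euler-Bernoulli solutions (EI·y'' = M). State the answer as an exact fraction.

R_A = 24639/160 kN, M_A = 25857/80 kN·m, R_B = 31041/160 kN, M_B = -29143/80 kN·m

Load 1 — applied couple M₀=17 kN·m at a=3 m (b=L-a=9):
  R_A = 6M₀ab/L³ = 6·17·3·9/12³ = 51/32 kN
  M_A = M₀b(2a-b)/L² = 17·9·(2·3-9)/12² = -51/16 kN·m
  R_B = -6M₀ab/L³ = -6·17·3·9/12³ = -51/32 kN
  M_B = M₀a(2b-a)/L² = 17·3·(2·9-3)/12² = 85/16 kN·m
Load 2 — uniform load w=20 kN/m over full span:
  R_A = wL/2 = 20·12/2 = 120 kN
  M_A = wL²/12 = 20·12²/12 = 240 kN·m
  R_B = wL/2 = 20·12/2 = 120 kN
  M_B = -wL²/12 = -20·12²/12 = -240 kN·m
Load 3 — triangular load w₀=18 kN/m (0→w₀ over full span):
  R_A = 3w₀L/20 = 3·18·12/20 = 162/5 kN
  M_A = w₀L²/30 = 18·12²/30 = 432/5 kN·m
  R_B = 7w₀L/20 = 7·18·12/20 = 378/5 kN
  M_B = -w₀L²/20 = -18·12²/20 = -648/5 kN·m
Superposition: R_A = 24639/160 kN, M_A = 25857/80 kN·m, R_B = 31041/160 kN, M_B = -29143/80 kN·m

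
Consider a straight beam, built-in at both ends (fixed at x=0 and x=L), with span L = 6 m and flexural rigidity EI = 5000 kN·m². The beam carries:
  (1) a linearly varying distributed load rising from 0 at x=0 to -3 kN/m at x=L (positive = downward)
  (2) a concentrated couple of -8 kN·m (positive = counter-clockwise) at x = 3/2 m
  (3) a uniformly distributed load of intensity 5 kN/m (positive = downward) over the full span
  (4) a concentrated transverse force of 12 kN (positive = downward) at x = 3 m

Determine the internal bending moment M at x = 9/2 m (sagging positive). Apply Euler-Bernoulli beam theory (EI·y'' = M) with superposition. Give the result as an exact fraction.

M(9/2) = 107/160 kN·m

Load 1 — triangular load w₀=-3 kN/m (0→w₀ over full span):
  M_1 = 3w₀Lx/20 - w₀L²/30 - w₀x³/(6L) = 3·(-3)·6·(9/2)/20 - (-3)·6²/30 - (-3)·(9/2)³/(6·6) = -153/160 kN·m
Load 2 — applied couple M₀=-8 kN·m at a=3/2 m (b=L-a=9/2):
  M_2 = R_Ax - M_A - M₀  [x>a] with R_A=-3/2, M_A=3/2 = (-3/2)·(9/2) - (3/2) - (-8) = -1/4 kN·m
Load 3 — uniform load w=5 kN/m over full span:
  M_3 = wLx/2 - wL²/12 - wx²/2 = 5·6·(9/2)/2 - 5·6²/12 - 5·(9/2)²/2 = 15/8 kN·m
Load 4 — point force P=12 kN at a=3 m (b=L-a=3):
  M_4 = Pa²(a+3b)(L-x)/L³ - Pa²b/L²  [x>a] = 12·3²·(3+3·3)·(6-(9/2))/6³ - 12·3²·3/6² = 0 kN·m
Superposition: M = Σ M_i = 107/160 kN·m ≈ 0.668750 kN·m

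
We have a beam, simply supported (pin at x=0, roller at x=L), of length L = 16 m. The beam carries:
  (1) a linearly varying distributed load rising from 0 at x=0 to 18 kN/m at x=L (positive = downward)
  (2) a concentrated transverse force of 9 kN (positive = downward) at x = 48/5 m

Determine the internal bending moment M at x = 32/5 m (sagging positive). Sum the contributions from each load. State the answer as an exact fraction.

M(32/5) = 35136/125 kN·m

Load 1 — triangular load w₀=18 kN/m (0→w₀ over full span):
  M_1 = w₀Lx/6 - w₀x³/(6L) = 18·16·(32/5)/6 - 18·(32/5)³/(6·16) = 32256/125 kN·m
Load 2 — point force P=9 kN at a=48/5 m (b=L-a=32/5):
  M_2 = Pbx/L  [x≤a] = 9·(32/5)·(32/5)/16 = 576/25 kN·m
Superposition: M = Σ M_i = 35136/125 kN·m ≈ 281.088000 kN·m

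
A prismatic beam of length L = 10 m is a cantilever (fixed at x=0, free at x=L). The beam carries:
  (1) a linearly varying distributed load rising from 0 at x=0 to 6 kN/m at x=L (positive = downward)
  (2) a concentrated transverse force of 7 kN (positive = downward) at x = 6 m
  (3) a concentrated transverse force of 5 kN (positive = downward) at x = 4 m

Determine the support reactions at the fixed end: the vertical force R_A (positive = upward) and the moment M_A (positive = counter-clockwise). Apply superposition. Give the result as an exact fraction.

Load 1 — triangular load w₀=6 kN/m (0→w₀ over full span):
  R_A = w₀L/2 = 6·10/2 = 30 kN
  M_A = w₀L²/3 = 6·10²/3 = 200 kN·m
Load 2 — point force P=7 kN at a=6 m (b=L-a=4):
  R_A = P = 7 kN
  M_A = Pa = 7·6 = 42 kN·m
Load 3 — point force P=5 kN at a=4 m (b=L-a=6):
  R_A = P = 5 kN
  M_A = Pa = 5·4 = 20 kN·m
Superposition: R_A = 42 kN, M_A = 262 kN·m

R_A = 42 kN, M_A = 262 kN·m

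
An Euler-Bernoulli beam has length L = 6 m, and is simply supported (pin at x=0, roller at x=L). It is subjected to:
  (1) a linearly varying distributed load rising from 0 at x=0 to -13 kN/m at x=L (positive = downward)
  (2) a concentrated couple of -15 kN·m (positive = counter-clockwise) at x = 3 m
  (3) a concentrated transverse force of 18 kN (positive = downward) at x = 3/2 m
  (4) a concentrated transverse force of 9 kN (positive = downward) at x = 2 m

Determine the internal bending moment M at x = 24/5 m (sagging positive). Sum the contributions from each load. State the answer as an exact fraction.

M(24/5) = -1308/125 kN·m

Load 1 — triangular load w₀=-13 kN/m (0→w₀ over full span):
  M_1 = w₀Lx/6 - w₀x³/(6L) = (-13)·6·(24/5)/6 - (-13)·(24/5)³/(6·6) = -2808/125 kN·m
Load 2 — applied couple M₀=-15 kN·m at a=3 m (b=L-a=3):
  M_2 = M₀x/L - M₀  [x>a] = (-15)·(24/5)/6 - (-15) = 3 kN·m
Load 3 — point force P=18 kN at a=3/2 m (b=L-a=9/2):
  M_3 = Pa(L-x)/L  [x>a] = 18·(3/2)·(6-(24/5))/6 = 27/5 kN·m
Load 4 — point force P=9 kN at a=2 m (b=L-a=4):
  M_4 = Pa(L-x)/L  [x>a] = 9·2·(6-(24/5))/6 = 18/5 kN·m
Superposition: M = Σ M_i = -1308/125 kN·m ≈ -10.464000 kN·m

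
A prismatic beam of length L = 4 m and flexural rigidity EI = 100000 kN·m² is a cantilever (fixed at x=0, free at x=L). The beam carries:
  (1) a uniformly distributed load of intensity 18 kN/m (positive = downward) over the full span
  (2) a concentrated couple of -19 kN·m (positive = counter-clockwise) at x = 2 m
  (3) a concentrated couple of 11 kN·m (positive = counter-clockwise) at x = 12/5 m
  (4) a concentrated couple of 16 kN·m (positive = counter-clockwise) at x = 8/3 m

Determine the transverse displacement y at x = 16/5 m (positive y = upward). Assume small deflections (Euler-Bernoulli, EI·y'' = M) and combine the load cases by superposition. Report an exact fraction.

y(16/5) = -1051489/281250000 m

Load 1 — uniform load w=18 kN/m over full span:
  y_1 = -wx²(x²-4Lx+6L²)/(24EI) = -18·(16/5)²·((16/5)²-4·4·(16/5)+6·4²)/(24·100000) = -8256/1953125 m
Load 2 — applied couple M₀=-19 kN·m at a=2 m (b=L-a=2):
  y_2 = M₀a(2x-a)/(2EI)  [x>a] = (-19)·2·(2·(16/5)-2)/(2·100000) = -209/250000 m
Load 3 — applied couple M₀=11 kN·m at a=12/5 m (b=L-a=8/5):
  y_3 = M₀a(2x-a)/(2EI)  [x>a] = 11·(12/5)·(2·(16/5)-(12/5))/(2·100000) = 33/62500 m
Load 4 — applied couple M₀=16 kN·m at a=8/3 m (b=L-a=4/3):
  y_4 = M₀a(2x-a)/(2EI)  [x>a] = 16·(8/3)·(2·(16/5)-(8/3))/(2·100000) = 112/140625 m
Superposition: y = Σ y_i = -1051489/281250000 m ≈ -0.003739 m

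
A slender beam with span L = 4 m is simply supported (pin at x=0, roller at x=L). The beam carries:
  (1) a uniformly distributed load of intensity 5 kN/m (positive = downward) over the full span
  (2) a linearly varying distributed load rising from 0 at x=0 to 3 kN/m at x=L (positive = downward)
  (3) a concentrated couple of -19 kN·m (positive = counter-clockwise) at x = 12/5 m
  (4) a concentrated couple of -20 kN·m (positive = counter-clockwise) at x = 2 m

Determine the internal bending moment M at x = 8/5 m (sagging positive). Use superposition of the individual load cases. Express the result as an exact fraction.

M(8/5) = -414/125 kN·m

Load 1 — uniform load w=5 kN/m over full span:
  M_1 = wx(L-x)/2 = 5·(8/5)·(4-(8/5))/2 = 48/5 kN·m
Load 2 — triangular load w₀=3 kN/m (0→w₀ over full span):
  M_2 = w₀Lx/6 - w₀x³/(6L) = 3·4·(8/5)/6 - 3·(8/5)³/(6·4) = 336/125 kN·m
Load 3 — applied couple M₀=-19 kN·m at a=12/5 m (b=L-a=8/5):
  M_3 = M₀x/L  [x≤a] = (-19)·(8/5)/4 = -38/5 kN·m
Load 4 — applied couple M₀=-20 kN·m at a=2 m (b=L-a=2):
  M_4 = M₀x/L  [x≤a] = (-20)·(8/5)/4 = -8 kN·m
Superposition: M = Σ M_i = -414/125 kN·m ≈ -3.312000 kN·m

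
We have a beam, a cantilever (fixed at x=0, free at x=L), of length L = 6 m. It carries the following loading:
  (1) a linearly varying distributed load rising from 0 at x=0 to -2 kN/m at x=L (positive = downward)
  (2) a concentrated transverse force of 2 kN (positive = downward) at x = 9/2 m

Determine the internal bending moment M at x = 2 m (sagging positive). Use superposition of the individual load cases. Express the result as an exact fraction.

M(2) = 67/9 kN·m

Load 1 — triangular load w₀=-2 kN/m (0→w₀ over full span):
  M_1 = w₀Lx/2 - w₀L²/3 - w₀x³/(6L) = (-2)·6·2/2 - (-2)·6²/3 - (-2)·2³/(6·6) = 112/9 kN·m
Load 2 — point force P=2 kN at a=9/2 m (b=L-a=3/2):
  M_2 = -P(a-x)  [x≤a] = -2·((9/2)-2) = -5 kN·m
Superposition: M = Σ M_i = 67/9 kN·m ≈ 7.444444 kN·m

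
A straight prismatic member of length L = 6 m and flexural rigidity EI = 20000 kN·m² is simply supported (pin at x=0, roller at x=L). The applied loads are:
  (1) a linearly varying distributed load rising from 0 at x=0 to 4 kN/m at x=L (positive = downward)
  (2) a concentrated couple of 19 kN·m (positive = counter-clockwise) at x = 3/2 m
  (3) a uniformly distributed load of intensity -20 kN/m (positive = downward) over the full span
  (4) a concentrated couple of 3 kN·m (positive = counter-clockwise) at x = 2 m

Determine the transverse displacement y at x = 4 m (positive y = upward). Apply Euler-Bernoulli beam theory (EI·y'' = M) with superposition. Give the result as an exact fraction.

Load 1 — triangular load w₀=4 kN/m (0→w₀ over full span):
  y_1 = -w₀x(7L⁴-10L²x²+3x⁴)/(360LEI) = -4·4·(7·6⁴-10·6²·4²+3·4⁴)/(360·6·20000) = -17/11250 m
Load 2 — applied couple M₀=19 kN·m at a=3/2 m (b=L-a=9/2):
  y_2 = (M₀x³/(6L)-M₀(x-a)²/2+C₁x)/EI  [x>a] with C₁=M₀(3b²-L²)/(6L)=209/16 = (19·4³/(6·6)-19·(4-(3/2))²/2+(209/16)·4)/20000 = 1919/1440000 m
Load 3 — uniform load w=-20 kN/m over full span:
  y_3 = -wx(L³-2Lx²+x³)/(24EI) = -(-20)·4·(6³-2·6·4²+4³)/(24·20000) = 11/750 m
Load 4 — applied couple M₀=3 kN·m at a=2 m (b=L-a=4):
  y_4 = (M₀x³/(6L)-M₀(x-a)²/2+C₁x)/EI  [x>a] with C₁=M₀(3b²-L²)/(6L)=1 = (3·4³/(6·6)-3·(4-2)²/2+1·4)/20000 = 1/6000 m
Superposition: y = Σ y_i = 21103/1440000 m ≈ 0.014655 m

y(4) = 21103/1440000 m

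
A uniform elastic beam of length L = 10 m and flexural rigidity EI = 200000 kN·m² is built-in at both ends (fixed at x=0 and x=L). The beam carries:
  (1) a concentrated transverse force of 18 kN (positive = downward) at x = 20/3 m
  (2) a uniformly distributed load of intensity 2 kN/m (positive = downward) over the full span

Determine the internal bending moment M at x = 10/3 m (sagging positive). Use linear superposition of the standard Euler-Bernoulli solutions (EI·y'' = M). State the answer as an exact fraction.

M(10/3) = 70/9 kN·m

Load 1 — point force P=18 kN at a=20/3 m (b=L-a=10/3):
  M_1 = Pb²(3a+b)x/L³ - Pab²/L²  [x≤a] = 18·(10/3)²·(3·(20/3)+(10/3))·(10/3)/10³ - 18·(20/3)·(10/3)²/10² = 20/9 kN·m
Load 2 — uniform load w=2 kN/m over full span:
  M_2 = wLx/2 - wL²/12 - wx²/2 = 2·10·(10/3)/2 - 2·10²/12 - 2·(10/3)²/2 = 50/9 kN·m
Superposition: M = Σ M_i = 70/9 kN·m ≈ 7.777778 kN·m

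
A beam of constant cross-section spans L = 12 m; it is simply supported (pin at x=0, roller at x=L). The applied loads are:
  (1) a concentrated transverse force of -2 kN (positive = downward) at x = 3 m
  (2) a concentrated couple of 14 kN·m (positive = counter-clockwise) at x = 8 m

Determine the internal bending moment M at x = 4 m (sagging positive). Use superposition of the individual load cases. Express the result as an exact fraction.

Load 1 — point force P=-2 kN at a=3 m (b=L-a=9):
  M_1 = Pa(L-x)/L  [x>a] = (-2)·3·(12-4)/12 = -4 kN·m
Load 2 — applied couple M₀=14 kN·m at a=8 m (b=L-a=4):
  M_2 = M₀x/L  [x≤a] = 14·4/12 = 14/3 kN·m
Superposition: M = Σ M_i = 2/3 kN·m ≈ 0.666667 kN·m

M(4) = 2/3 kN·m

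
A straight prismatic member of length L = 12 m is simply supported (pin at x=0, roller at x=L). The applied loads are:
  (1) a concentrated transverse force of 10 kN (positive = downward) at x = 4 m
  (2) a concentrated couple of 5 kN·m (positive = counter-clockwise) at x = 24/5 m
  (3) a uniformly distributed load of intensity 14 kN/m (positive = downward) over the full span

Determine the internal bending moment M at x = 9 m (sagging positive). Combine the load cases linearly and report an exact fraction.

M(9) = 791/4 kN·m

Load 1 — point force P=10 kN at a=4 m (b=L-a=8):
  M_1 = Pa(L-x)/L  [x>a] = 10·4·(12-9)/12 = 10 kN·m
Load 2 — applied couple M₀=5 kN·m at a=24/5 m (b=L-a=36/5):
  M_2 = M₀x/L - M₀  [x>a] = 5·9/12 - 5 = -5/4 kN·m
Load 3 — uniform load w=14 kN/m over full span:
  M_3 = wx(L-x)/2 = 14·9·(12-9)/2 = 189 kN·m
Superposition: M = Σ M_i = 791/4 kN·m ≈ 197.750000 kN·m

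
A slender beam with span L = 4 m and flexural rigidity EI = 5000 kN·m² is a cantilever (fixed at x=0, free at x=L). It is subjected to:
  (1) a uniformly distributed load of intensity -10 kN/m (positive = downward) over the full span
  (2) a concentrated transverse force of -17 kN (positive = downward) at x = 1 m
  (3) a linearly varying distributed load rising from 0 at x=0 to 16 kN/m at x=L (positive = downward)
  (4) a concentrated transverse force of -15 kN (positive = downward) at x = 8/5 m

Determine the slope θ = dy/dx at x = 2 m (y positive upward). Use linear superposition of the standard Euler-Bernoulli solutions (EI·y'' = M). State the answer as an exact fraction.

θ(2) = 117/50000 rad

Load 1 — uniform load w=-10 kN/m over full span:
  θ_1 = -wx(x²-3Lx+3L²)/(6EI) = -(-10)·2·(2²-3·4·2+3·4²)/(6·5000) = 7/375 rad
Load 2 — point force P=-17 kN at a=1 m (b=L-a=3):
  θ_2 = -Pa²/(2EI)  [x>a] = -(-17)·1²/(2·5000) = 17/10000 rad
Load 3 — triangular load w₀=16 kN/m (0→w₀ over full span):
  θ_3 = (w₀Lx²/4-w₀L²x/3-w₀x⁴/(24L))/EI = (16·4·2²/4-16·4²·2/3-16·2⁴/(24·4))/5000 = -41/1875 rad
Load 4 — point force P=-15 kN at a=8/5 m (b=L-a=12/5):
  θ_4 = -Pa²/(2EI)  [x>a] = -(-15)·(8/5)²/(2·5000) = 12/3125 rad
Superposition: θ = Σ θ_i = 117/50000 rad ≈ 0.002340 rad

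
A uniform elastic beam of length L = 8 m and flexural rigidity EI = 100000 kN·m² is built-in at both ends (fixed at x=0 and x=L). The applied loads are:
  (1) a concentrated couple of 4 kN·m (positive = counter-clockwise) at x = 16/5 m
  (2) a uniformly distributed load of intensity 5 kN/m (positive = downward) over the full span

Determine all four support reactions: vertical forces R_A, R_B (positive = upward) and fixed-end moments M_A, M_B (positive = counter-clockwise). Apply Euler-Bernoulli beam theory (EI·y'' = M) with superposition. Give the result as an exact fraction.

Load 1 — applied couple M₀=4 kN·m at a=16/5 m (b=L-a=24/5):
  R_A = 6M₀ab/L³ = 6·4·(16/5)·(24/5)/8³ = 18/25 kN
  M_A = M₀b(2a-b)/L² = 4·(24/5)·(2·(16/5)-(24/5))/8² = 12/25 kN·m
  R_B = -6M₀ab/L³ = -6·4·(16/5)·(24/5)/8³ = -18/25 kN
  M_B = M₀a(2b-a)/L² = 4·(16/5)·(2·(24/5)-(16/5))/8² = 32/25 kN·m
Load 2 — uniform load w=5 kN/m over full span:
  R_A = wL/2 = 5·8/2 = 20 kN
  M_A = wL²/12 = 5·8²/12 = 80/3 kN·m
  R_B = wL/2 = 5·8/2 = 20 kN
  M_B = -wL²/12 = -5·8²/12 = -80/3 kN·m
Superposition: R_A = 518/25 kN, M_A = 2036/75 kN·m, R_B = 482/25 kN, M_B = -1904/75 kN·m

R_A = 518/25 kN, M_A = 2036/75 kN·m, R_B = 482/25 kN, M_B = -1904/75 kN·m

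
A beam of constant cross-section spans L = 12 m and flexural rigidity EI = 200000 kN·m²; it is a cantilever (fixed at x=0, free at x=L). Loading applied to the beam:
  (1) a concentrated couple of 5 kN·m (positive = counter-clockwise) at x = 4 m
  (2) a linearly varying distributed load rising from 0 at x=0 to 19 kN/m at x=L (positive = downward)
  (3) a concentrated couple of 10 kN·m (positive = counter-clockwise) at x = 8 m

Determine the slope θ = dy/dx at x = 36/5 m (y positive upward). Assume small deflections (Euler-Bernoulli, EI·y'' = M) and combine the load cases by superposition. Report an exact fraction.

Load 1 — applied couple M₀=5 kN·m at a=4 m (b=L-a=8):
  θ_1 = M₀a/EI  [x>a] = 5·4/200000 = 1/10000 rad
Load 2 — triangular load w₀=19 kN/m (0→w₀ over full span):
  θ_2 = (w₀Lx²/4-w₀L²x/3-w₀x⁴/(24L))/EI = (19·12·(36/5)²/4-19·12²·(36/5)/3-19·(36/5)⁴/(24·12))/200000 = -296001/15625000 rad
Load 3 — applied couple M₀=10 kN·m at a=8 m (b=L-a=4):
  θ_3 = M₀x/EI  [x≤a] = 10·(36/5)/200000 = 9/25000 rad
Superposition: θ = Σ θ_i = -577627/31250000 rad ≈ -0.018484 rad

θ(36/5) = -577627/31250000 rad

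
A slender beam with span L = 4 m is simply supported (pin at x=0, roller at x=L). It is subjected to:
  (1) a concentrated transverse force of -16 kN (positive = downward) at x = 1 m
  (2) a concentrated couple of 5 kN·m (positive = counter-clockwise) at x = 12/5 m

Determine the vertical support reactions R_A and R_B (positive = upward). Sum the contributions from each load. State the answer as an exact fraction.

Load 1 — point force P=-16 kN at a=1 m (b=L-a=3):
  R_A = Pb/L = (-16)·3/4 = -12 kN
  R_B = Pa/L = (-16)·1/4 = -4 kN
Load 2 — applied couple M₀=5 kN·m at a=12/5 m (b=L-a=8/5):
  R_A = M₀/L = 5/4 kN
  R_B = -M₀/L = -5/4 kN
Superposition: R_A = -43/4 kN, R_B = -21/4 kN

R_A = -43/4 kN, R_B = -21/4 kN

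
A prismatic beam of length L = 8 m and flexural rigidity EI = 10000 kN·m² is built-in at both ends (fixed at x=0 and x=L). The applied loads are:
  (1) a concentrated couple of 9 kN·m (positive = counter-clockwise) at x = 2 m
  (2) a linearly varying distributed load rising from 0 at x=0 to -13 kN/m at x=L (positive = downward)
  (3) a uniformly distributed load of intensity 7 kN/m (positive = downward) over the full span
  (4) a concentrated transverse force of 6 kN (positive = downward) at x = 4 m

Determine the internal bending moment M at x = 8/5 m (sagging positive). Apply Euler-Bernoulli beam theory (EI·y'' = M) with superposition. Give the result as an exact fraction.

M(8/5) = 29411/6000 kN·m

Load 1 — applied couple M₀=9 kN·m at a=2 m (b=L-a=6):
  M_1 = R_Ax - M_A  [x≤a] with R_A=81/64, M_A=-27/16 = (81/64)·(8/5) - (-27/16) = 297/80 kN·m
Load 2 — triangular load w₀=-13 kN/m (0→w₀ over full span):
  M_2 = 3w₀Lx/20 - w₀L²/30 - w₀x³/(6L) = 3·(-13)·8·(8/5)/20 - (-13)·8²/30 - (-13)·(8/5)³/(6·8) = 1456/375 kN·m
Load 3 — uniform load w=7 kN/m over full span:
  M_3 = wLx/2 - wL²/12 - wx²/2 = 7·8·(8/5)/2 - 7·8²/12 - 7·(8/5)²/2 = -112/75 kN·m
Load 4 — point force P=6 kN at a=4 m (b=L-a=4):
  M_4 = Pb²(3a+b)x/L³ - Pab²/L²  [x≤a] = 6·4²·(3·4+4)·(8/5)/8³ - 6·4·4²/8² = -6/5 kN·m
Superposition: M = Σ M_i = 29411/6000 kN·m ≈ 4.901833 kN·m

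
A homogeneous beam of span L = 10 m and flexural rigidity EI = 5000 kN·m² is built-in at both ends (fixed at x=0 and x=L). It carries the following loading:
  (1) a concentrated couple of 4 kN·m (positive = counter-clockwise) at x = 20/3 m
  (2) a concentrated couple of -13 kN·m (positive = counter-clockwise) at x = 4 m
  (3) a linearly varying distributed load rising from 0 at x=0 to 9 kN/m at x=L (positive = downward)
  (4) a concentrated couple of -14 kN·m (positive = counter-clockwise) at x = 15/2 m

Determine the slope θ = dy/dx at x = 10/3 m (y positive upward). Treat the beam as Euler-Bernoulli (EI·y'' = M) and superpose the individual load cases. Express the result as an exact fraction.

θ(10/3) = -2743/450000 rad

Load 1 — applied couple M₀=4 kN·m at a=20/3 m (b=L-a=10/3):
  θ_1 = (R_Ax²/2 - M_Ax)/EI  [x≤a] with R_A=8/15, M_A=4/3 = ((8/15)·(10/3)²/2 - (4/3)·(10/3))/5000 = -1/3375 rad
Load 2 — applied couple M₀=-13 kN·m at a=4 m (b=L-a=6):
  θ_2 = (R_Ax²/2 - M_Ax)/EI  [x≤a] with R_A=-234/125, M_A=-39/25 = ((-234/125)·(10/3)²/2 - (-39/25)·(10/3))/5000 = -13/12500 rad
Load 3 — triangular load w₀=9 kN/m (0→w₀ over full span):
  θ_3 = -w₀(2x(L-x)(L-2x)(x+2L)+x²(L-x)²)/(120LEI) = -9·(2·(10/3)·(10-(10/3))·(10-2·(10/3))·((10/3)+2·10)+(10/3)²·(10-(10/3))²)/(120·10·5000) = -4/675 rad
Load 4 — applied couple M₀=-14 kN·m at a=15/2 m (b=L-a=5/2):
  θ_4 = (R_Ax²/2 - M_Ax)/EI  [x≤a] with R_A=-63/40, M_A=-35/8 = ((-63/40)·(10/3)²/2 - (-35/8)·(10/3))/5000 = 7/6000 rad
Superposition: θ = Σ θ_i = -2743/450000 rad ≈ -0.006096 rad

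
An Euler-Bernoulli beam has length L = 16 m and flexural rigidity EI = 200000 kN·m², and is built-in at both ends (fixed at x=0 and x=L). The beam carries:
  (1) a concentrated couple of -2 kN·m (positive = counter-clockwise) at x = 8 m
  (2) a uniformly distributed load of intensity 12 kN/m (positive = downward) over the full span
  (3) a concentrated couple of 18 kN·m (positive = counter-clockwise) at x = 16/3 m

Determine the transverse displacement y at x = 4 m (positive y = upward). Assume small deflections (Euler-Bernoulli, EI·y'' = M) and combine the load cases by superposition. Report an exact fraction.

Load 1 — applied couple M₀=-2 kN·m at a=8 m (b=L-a=8):
  y_1 = (R_Ax³/6 - M_Ax²/2)/EI  [x≤a] with R_A=-3/16, M_A=-1/2 = ((-3/16)·4³/6 - (-1/2)·4²/2)/200000 = 1/100000 m
Load 2 — uniform load w=12 kN/m over full span:
  y_2 = -wx²(L-x)²/(24EI) = -12·4²·(16-4)²/(24·200000) = -18/3125 m
Load 3 — applied couple M₀=18 kN·m at a=16/3 m (b=L-a=32/3):
  y_3 = (R_Ax³/6 - M_Ax²/2)/EI  [x≤a] with R_A=3/2, M_A=0 = ((3/2)·4³/6 - 0·4²/2)/200000 = 1/12500 m
Superposition: y = Σ y_i = -567/100000 m ≈ -0.005670 m

y(4) = -567/100000 m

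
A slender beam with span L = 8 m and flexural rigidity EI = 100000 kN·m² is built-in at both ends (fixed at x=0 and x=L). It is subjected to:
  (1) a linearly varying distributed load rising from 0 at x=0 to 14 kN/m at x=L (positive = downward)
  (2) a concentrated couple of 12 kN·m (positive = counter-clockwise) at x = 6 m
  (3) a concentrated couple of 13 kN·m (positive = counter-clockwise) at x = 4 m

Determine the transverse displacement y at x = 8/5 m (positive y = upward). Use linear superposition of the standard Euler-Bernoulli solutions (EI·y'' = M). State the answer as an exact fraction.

Load 1 — triangular load w₀=14 kN/m (0→w₀ over full span):
  y_1 = -w₀x²(L-x)²(x+2L)/(120LEI) = -14·(8/5)²·(8-(8/5))²·((8/5)+2·8)/(120·8·100000) = -39424/146484375 m
Load 2 — applied couple M₀=12 kN·m at a=6 m (b=L-a=2):
  y_2 = (R_Ax³/6 - M_Ax²/2)/EI  [x≤a] with R_A=27/16, M_A=15/4 = ((27/16)·(8/5)³/6 - (15/4)·(8/5)²/2)/100000 = -57/1562500 m
Load 3 — applied couple M₀=13 kN·m at a=4 m (b=L-a=4):
  y_3 = (R_Ax³/6 - M_Ax²/2)/EI  [x≤a] with R_A=39/16, M_A=13/4 = ((39/16)·(8/5)³/6 - (13/4)·(8/5)²/2)/100000 = -39/1562500 m
Superposition: y = Σ y_i = -48424/146484375 m ≈ -0.000331 m

y(8/5) = -48424/146484375 m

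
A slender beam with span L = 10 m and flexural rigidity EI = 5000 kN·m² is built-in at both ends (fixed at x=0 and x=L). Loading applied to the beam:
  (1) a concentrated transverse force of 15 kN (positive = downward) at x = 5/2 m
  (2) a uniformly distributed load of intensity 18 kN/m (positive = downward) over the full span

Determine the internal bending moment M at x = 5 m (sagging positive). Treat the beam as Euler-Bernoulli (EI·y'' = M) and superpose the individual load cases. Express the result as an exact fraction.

M(5) = 1275/16 kN·m

Load 1 — point force P=15 kN at a=5/2 m (b=L-a=15/2):
  M_1 = Pa²(a+3b)(L-x)/L³ - Pa²b/L²  [x>a] = 15·(5/2)²·((5/2)+3·(15/2))·(10-5)/10³ - 15·(5/2)²·(15/2)/10² = 75/16 kN·m
Load 2 — uniform load w=18 kN/m over full span:
  M_2 = wLx/2 - wL²/12 - wx²/2 = 18·10·5/2 - 18·10²/12 - 18·5²/2 = 75 kN·m
Superposition: M = Σ M_i = 1275/16 kN·m ≈ 79.687500 kN·m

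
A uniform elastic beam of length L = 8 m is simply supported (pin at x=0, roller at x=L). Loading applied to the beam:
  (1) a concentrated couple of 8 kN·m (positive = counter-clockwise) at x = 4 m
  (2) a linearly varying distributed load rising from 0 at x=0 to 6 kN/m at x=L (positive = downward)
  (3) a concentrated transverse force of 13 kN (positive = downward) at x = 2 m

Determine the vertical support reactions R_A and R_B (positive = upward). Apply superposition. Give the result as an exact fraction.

Load 1 — applied couple M₀=8 kN·m at a=4 m (b=L-a=4):
  R_A = M₀/L = 8/8 = 1 kN
  R_B = -M₀/L = -8/8 = -1 kN
Load 2 — triangular load w₀=6 kN/m (0→w₀ over full span):
  R_A = w₀L/6 = 6·8/6 = 8 kN
  R_B = w₀L/3 = 6·8/3 = 16 kN
Load 3 — point force P=13 kN at a=2 m (b=L-a=6):
  R_A = Pb/L = 13·6/8 = 39/4 kN
  R_B = Pa/L = 13·2/8 = 13/4 kN
Superposition: R_A = 75/4 kN, R_B = 73/4 kN

R_A = 75/4 kN, R_B = 73/4 kN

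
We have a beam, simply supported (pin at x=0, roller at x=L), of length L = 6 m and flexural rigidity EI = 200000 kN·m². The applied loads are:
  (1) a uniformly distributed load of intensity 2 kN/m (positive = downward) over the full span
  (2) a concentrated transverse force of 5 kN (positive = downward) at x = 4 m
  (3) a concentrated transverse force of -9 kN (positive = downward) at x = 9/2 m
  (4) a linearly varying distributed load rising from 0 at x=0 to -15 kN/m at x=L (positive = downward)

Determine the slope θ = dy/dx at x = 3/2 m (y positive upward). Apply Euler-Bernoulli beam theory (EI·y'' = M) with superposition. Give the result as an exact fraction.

Load 1 — uniform load w=2 kN/m over full span:
  θ_1 = -w(L³-6Lx²+4x³)/(24EI) = -2·(6³-6·6·(3/2)²+4·(3/2)³)/(24·200000) = -99/1600000 rad
Load 2 — point force P=5 kN at a=4 m (b=L-a=2):
  θ_2 = -Pb(L²-b²-3x²)/(6LEI)  [x≤a] = -5·2·(6²-2²-3·(3/2)²)/(6·6·200000) = -101/2880000 rad
Load 3 — point force P=-9 kN at a=9/2 m (b=L-a=3/2):
  θ_3 = -Pb(L²-b²-3x²)/(6LEI)  [x≤a] = -(-9)·(3/2)·(6²-(3/2)²-3·(3/2)²)/(6·6·200000) = 81/1600000 rad
Load 4 — triangular load w₀=-15 kN/m (0→w₀ over full span):
  θ_4 = -w₀(7L⁴-30L²x²+15x⁴)/(360LEI) = -(-15)·(7·6⁴-30·6²·(3/2)²+15·(3/2)⁴)/(360·6·200000) = 11943/51200000 rad
Superposition: θ = Σ θ_i = 86143/460800000 rad ≈ 0.000187 rad

θ(3/2) = 86143/460800000 rad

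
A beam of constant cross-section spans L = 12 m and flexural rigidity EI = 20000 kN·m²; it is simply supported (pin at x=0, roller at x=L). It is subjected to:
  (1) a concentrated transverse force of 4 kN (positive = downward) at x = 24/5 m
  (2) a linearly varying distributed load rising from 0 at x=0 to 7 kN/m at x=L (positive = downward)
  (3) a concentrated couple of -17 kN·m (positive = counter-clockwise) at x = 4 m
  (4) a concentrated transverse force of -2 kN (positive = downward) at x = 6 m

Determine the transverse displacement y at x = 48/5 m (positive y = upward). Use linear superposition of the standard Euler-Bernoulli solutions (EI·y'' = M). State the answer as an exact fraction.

y(48/5) = -329036/9765625 m

Load 1 — point force P=4 kN at a=24/5 m (b=L-a=36/5):
  y_1 = -Pa(L-x)(2Lx-a²-x²)/(6LEI)  [x>a] = -4·(24/5)·(12-(48/5))·(2·12·(48/5)-(24/5)²-(48/5)²)/(6·12·20000) = -288/78125 m
Load 2 — triangular load w₀=7 kN/m (0→w₀ over full span):
  y_2 = -w₀x(7L⁴-10L²x²+3x⁴)/(360LEI) = -7·(48/5)·(7·12⁴-10·12²·(48/5)²+3·(48/5)⁴)/(360·12·20000) = -288036/9765625 m
Load 3 — applied couple M₀=-17 kN·m at a=4 m (b=L-a=8):
  y_3 = (M₀x³/(6L)-M₀(x-a)²/2+C₁x)/EI  [x>a] with C₁=M₀(3b²-L²)/(6L)=-34/3 = ((-17)·(48/5)³/(6·12)-(-17)·((48/5)-4)²/2+(-34/3)·(48/5))/20000 = -799/312500 m
Load 4 — point force P=-2 kN at a=6 m (b=L-a=6):
  y_4 = -Pa(L-x)(2Lx-a²-x²)/(6LEI)  [x>a] = -(-2)·6·(12-(48/5))·(2·12·(48/5)-6²-(48/5)²)/(6·12·20000) = 639/312500 m
Superposition: y = Σ y_i = -329036/9765625 m ≈ -0.033693 m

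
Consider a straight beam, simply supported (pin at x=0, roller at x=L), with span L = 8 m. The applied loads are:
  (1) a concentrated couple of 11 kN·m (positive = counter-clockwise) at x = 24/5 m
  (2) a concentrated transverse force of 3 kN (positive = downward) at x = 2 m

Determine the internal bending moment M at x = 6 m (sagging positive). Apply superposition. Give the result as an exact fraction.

M(6) = -5/4 kN·m

Load 1 — applied couple M₀=11 kN·m at a=24/5 m (b=L-a=16/5):
  M_1 = M₀x/L - M₀  [x>a] = 11·6/8 - 11 = -11/4 kN·m
Load 2 — point force P=3 kN at a=2 m (b=L-a=6):
  M_2 = Pa(L-x)/L  [x>a] = 3·2·(8-6)/8 = 3/2 kN·m
Superposition: M = Σ M_i = -5/4 kN·m ≈ -1.250000 kN·m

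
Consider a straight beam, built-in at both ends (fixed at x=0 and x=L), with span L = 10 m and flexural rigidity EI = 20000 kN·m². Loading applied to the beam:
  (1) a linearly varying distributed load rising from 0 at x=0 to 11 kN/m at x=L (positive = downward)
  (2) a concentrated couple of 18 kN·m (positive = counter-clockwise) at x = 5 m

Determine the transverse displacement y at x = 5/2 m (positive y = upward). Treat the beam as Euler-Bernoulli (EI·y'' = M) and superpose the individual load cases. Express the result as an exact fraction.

y(5/2) = -1629/409600 m

Load 1 — triangular load w₀=11 kN/m (0→w₀ over full span):
  y_1 = -w₀x²(L-x)²(x+2L)/(120LEI) = -11·(5/2)²·(10-(5/2))²·((5/2)+2·10)/(120·10·20000) = -297/81920 m
Load 2 — applied couple M₀=18 kN·m at a=5 m (b=L-a=5):
  y_2 = (R_Ax³/6 - M_Ax²/2)/EI  [x≤a] with R_A=27/10, M_A=9/2 = ((27/10)·(5/2)³/6 - (9/2)·(5/2)²/2)/20000 = -9/25600 m
Superposition: y = Σ y_i = -1629/409600 m ≈ -0.003977 m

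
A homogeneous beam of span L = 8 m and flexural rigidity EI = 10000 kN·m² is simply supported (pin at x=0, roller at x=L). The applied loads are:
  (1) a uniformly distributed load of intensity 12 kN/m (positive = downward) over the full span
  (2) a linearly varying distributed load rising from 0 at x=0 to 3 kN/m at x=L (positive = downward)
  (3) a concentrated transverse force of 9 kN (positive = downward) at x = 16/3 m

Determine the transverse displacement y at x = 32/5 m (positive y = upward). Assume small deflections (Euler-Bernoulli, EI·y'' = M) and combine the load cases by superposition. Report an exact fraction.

y(32/5) = -4243712/87890625 m

Load 1 — uniform load w=12 kN/m over full span:
  y_1 = -wx(L³-2Lx²+x³)/(24EI) = -12·(32/5)·(8³-2·8·(32/5)²+(32/5)³)/(24·10000) = -14848/390625 m
Load 2 — triangular load w₀=3 kN/m (0→w₀ over full span):
  y_2 = -w₀x(7L⁴-10L²x²+3x⁴)/(360LEI) = -3·(32/5)·(7·8⁴-10·8²·(32/5)²+3·(32/5)⁴)/(360·8·10000) = -48768/9765625 m
Load 3 — point force P=9 kN at a=16/3 m (b=L-a=8/3):
  y_3 = -Pa(L-x)(2Lx-a²-x²)/(6LEI)  [x>a] = -9·(16/3)·(8-(32/5))·(2·8·(32/5)-(16/3)²-(32/5)²)/(6·8·10000) = -3712/703125 m
Superposition: y = Σ y_i = -4243712/87890625 m ≈ -0.048284 m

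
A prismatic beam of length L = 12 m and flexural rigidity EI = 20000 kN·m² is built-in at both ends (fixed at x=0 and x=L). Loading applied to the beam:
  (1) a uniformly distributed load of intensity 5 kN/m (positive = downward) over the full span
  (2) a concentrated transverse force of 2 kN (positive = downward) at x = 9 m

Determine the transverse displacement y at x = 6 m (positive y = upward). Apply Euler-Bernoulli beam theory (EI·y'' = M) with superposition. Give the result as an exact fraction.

Load 1 — uniform load w=5 kN/m over full span:
  y_1 = -wx²(L-x)²/(24EI) = -5·6²·(12-6)²/(24·20000) = -27/2000 m
Load 2 — point force P=2 kN at a=9 m (b=L-a=3):
  y_2 = -Pb²x²(3aL-(3a+b)x)/(6L³EI)  [x≤a] = -2·3²·6²·(3·9·12-(3·9+3)·6)/(6·12³·20000) = -9/20000 m
Superposition: y = Σ y_i = -279/20000 m ≈ -0.013950 m

y(6) = -279/20000 m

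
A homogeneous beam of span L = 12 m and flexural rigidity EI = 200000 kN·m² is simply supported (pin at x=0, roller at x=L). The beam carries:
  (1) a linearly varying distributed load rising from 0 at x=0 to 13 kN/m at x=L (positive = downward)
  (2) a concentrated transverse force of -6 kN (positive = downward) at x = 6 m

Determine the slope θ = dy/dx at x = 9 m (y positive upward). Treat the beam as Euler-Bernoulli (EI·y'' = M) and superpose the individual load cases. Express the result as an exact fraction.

θ(9) = 44727/32000000 rad

Load 1 — triangular load w₀=13 kN/m (0→w₀ over full span):
  θ_1 = -w₀(7L⁴-30L²x²+15x⁴)/(360LEI) = -13·(7·12⁴-30·12²·9²+15·9⁴)/(360·12·200000) = 51207/32000000 rad
Load 2 — point force P=-6 kN at a=6 m (b=L-a=6):
  θ_2 = -Pa(2L²-6Lx+3x²+a²)/(6LEI)  [x>a] = -(-6)·6·(2·12²-6·12·9+3·9²+6²)/(6·12·200000) = -81/400000 rad
Superposition: θ = Σ θ_i = 44727/32000000 rad ≈ 0.001398 rad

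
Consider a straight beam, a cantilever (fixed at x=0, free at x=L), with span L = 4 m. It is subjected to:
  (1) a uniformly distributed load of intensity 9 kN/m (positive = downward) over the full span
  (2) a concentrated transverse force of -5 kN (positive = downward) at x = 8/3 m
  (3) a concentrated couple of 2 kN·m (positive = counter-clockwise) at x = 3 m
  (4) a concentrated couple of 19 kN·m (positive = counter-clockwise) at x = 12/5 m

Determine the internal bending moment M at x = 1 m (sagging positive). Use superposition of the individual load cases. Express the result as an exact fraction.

Load 1 — uniform load w=9 kN/m over full span:
  M_1 = -w(L-x)²/2 = -9·(4-1)²/2 = -81/2 kN·m
Load 2 — point force P=-5 kN at a=8/3 m (b=L-a=4/3):
  M_2 = -P(a-x)  [x≤a] = -(-5)·((8/3)-1) = 25/3 kN·m
Load 3 — applied couple M₀=2 kN·m at a=3 m (b=L-a=1):
  M_3 = M₀  [x≤a] = 2 = 2 kN·m
Load 4 — applied couple M₀=19 kN·m at a=12/5 m (b=L-a=8/5):
  M_4 = M₀  [x≤a] = 19 = 19 kN·m
Superposition: M = Σ M_i = -67/6 kN·m ≈ -11.166667 kN·m

M(1) = -67/6 kN·m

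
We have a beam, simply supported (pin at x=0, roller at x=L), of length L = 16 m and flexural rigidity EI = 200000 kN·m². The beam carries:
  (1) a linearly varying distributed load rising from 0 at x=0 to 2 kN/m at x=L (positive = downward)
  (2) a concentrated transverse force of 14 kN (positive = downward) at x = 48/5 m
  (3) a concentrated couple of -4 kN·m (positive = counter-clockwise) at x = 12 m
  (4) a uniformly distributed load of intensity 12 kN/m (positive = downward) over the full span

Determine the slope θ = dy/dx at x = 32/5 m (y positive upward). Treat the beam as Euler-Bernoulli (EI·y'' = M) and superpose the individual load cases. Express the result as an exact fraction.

Load 1 — triangular load w₀=2 kN/m (0→w₀ over full span):
  θ_1 = -w₀(7L⁴-30L²x²+15x⁴)/(360LEI) = -2·(7·16⁴-30·16²·(32/5)²+15·(32/5)⁴)/(360·16·200000) = -5168/17578125 rad
Load 2 — point force P=14 kN at a=48/5 m (b=L-a=32/5):
  θ_2 = -Pb(L²-b²-3x²)/(6LEI)  [x≤a] = -14·(32/5)·(16²-(32/5)²-3·(32/5)²)/(6·16·200000) = -168/390625 rad
Load 3 — applied couple M₀=-4 kN·m at a=12 m (b=L-a=4):
  θ_3 = (M₀x²/(2L)+C₁)/EI  [x≤a] with C₁=M₀(3b²-L²)/(6L)=26/3 = ((-4)·(32/5)²/(2·16)+(26/3))/200000 = 133/7500000 rad
Load 4 — uniform load w=12 kN/m over full span:
  θ_4 = -w(L³-6Lx²+4x³)/(24EI) = -12·(16³-6·16·(32/5)²+4·(32/5)³)/(24·200000) = -1184/390625 rad
Superposition: θ = Σ θ_i = -2102281/562500000 rad ≈ -0.003737 rad

θ(32/5) = -2102281/562500000 rad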